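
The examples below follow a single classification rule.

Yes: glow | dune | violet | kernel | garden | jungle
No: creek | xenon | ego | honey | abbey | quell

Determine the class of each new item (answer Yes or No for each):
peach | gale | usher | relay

No, Yes, No, No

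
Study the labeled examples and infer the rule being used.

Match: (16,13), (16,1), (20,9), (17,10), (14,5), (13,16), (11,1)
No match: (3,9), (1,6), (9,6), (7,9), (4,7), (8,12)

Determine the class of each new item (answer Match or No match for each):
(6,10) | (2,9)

No match, No match

One predicate separates the groups cleanly: first ≥ 10.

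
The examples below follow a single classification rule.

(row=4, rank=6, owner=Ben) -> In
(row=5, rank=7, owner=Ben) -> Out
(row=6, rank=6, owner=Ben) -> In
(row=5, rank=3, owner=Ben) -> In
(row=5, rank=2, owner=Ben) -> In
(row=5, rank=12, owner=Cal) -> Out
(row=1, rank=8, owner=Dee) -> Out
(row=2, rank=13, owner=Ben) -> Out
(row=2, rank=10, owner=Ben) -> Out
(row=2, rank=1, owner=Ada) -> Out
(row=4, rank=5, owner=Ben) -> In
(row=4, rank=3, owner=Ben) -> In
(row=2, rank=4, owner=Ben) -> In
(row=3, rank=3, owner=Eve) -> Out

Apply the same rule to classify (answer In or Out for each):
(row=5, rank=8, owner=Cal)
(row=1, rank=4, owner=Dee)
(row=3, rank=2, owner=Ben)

The distinguishing property — owner is Ben AND rank ≤ 6 — holds for all the 'In' cases and none of the 'Out' cases.
(row=5, rank=8, owner=Cal): Out (owner is Cal, rank = 8). (row=1, rank=4, owner=Dee): Out (owner is Dee, rank = 4). (row=3, rank=2, owner=Ben): In (owner is Ben, rank = 2).

Out, Out, In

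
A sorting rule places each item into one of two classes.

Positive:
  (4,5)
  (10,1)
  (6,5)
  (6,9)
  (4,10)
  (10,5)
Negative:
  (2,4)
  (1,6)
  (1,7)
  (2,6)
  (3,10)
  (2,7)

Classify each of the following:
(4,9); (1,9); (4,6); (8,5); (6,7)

The rule appears to be: first ≥ 4.
(4,9): Positive (first 4). (1,9): Negative (first 1). (4,6): Positive (first 4). (8,5): Positive (first 8). (6,7): Positive (first 6).

Positive, Negative, Positive, Positive, Positive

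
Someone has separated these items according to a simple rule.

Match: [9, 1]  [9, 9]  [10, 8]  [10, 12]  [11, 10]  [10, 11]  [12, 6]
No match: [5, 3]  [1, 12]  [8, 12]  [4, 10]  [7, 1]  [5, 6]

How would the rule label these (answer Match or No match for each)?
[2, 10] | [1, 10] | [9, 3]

No match, No match, Match

A rule that fits every label: first ≥ 9 — true of each 'Match' example, false of each 'No match' one.
[2, 10]: No match (first 2). [1, 10]: No match (first 1). [9, 3]: Match (first 9).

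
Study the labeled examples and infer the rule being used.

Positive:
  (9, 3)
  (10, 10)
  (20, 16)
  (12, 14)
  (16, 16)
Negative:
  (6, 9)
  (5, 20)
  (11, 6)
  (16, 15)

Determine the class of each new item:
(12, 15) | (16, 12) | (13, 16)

'Positive' ⟺ sum is even.
(12, 15): Negative (12+15 = 27). (16, 12): Positive (16+12 = 28). (13, 16): Negative (13+16 = 29).

Negative, Positive, Negative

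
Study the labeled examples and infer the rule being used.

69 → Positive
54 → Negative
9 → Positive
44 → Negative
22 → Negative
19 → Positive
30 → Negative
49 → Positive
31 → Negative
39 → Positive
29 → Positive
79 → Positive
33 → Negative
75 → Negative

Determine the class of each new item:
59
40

Positive, Negative

The pattern is that an item is 'Positive' exactly when: ends in digit 9.
59: Positive (last digit 9). 40: Negative (last digit 0).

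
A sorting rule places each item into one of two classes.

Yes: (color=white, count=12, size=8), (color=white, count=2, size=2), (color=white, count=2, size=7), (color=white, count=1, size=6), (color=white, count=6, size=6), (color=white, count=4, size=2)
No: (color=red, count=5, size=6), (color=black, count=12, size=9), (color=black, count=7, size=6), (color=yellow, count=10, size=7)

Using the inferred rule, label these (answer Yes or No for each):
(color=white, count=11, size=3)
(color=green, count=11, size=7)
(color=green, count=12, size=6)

Yes, No, No

'Yes' ⟺ color is white.
(color=white, count=11, size=3): color is white — has this property, so Yes.
(color=green, count=11, size=7): color is green — doesn't match, so No.
(color=green, count=12, size=6): color is green — doesn't match, so No.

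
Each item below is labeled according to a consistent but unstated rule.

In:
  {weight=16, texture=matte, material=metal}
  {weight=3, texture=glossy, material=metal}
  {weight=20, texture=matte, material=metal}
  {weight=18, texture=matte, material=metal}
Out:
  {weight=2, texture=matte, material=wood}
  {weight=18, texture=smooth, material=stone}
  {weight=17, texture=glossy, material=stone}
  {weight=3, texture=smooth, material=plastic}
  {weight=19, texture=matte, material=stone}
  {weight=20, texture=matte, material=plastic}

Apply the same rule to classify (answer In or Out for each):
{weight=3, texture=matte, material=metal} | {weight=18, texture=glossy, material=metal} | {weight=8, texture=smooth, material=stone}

In, In, Out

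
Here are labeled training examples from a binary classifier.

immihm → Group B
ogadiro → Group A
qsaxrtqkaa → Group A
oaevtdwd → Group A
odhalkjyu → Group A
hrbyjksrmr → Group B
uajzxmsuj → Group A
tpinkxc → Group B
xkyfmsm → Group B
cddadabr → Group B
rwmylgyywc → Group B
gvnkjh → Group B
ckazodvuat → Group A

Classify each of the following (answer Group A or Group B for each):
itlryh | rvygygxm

Group B, Group B

The rule appears to be: has ≥ 3 vowels.
itlryh — 1 vowel, hence Group B.
rvygygxm — 0 vowels, hence Group B.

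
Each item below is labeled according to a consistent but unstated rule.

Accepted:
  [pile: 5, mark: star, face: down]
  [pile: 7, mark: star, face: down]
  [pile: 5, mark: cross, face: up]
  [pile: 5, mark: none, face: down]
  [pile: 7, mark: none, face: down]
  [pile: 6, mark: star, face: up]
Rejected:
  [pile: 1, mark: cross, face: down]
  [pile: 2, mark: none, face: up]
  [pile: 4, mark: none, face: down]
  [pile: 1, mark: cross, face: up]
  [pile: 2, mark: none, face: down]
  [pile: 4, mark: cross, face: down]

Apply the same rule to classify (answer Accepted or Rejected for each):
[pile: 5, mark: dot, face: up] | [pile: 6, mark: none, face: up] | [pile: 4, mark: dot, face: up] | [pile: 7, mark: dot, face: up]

'Accepted' ⟺ pile ≥ 5.
[pile: 5, mark: dot, face: up]: Accepted (pile = 5).
[pile: 6, mark: none, face: up]: Accepted (pile = 6).
[pile: 4, mark: dot, face: up]: Rejected (pile = 4).
[pile: 7, mark: dot, face: up]: Accepted (pile = 7).

Accepted, Accepted, Rejected, Accepted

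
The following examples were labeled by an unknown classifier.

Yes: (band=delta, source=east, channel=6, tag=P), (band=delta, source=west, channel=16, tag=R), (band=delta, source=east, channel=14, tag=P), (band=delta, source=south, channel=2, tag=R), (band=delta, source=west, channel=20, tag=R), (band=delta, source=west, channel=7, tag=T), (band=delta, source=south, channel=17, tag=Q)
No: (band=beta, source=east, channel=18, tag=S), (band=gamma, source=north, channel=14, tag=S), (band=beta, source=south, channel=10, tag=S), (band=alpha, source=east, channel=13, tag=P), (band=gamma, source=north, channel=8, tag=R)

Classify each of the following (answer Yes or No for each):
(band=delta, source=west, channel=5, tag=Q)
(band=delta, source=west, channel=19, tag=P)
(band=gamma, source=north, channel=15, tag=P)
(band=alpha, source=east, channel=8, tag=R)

Yes, Yes, No, No

Comparing the two groups points to one rule — band is delta.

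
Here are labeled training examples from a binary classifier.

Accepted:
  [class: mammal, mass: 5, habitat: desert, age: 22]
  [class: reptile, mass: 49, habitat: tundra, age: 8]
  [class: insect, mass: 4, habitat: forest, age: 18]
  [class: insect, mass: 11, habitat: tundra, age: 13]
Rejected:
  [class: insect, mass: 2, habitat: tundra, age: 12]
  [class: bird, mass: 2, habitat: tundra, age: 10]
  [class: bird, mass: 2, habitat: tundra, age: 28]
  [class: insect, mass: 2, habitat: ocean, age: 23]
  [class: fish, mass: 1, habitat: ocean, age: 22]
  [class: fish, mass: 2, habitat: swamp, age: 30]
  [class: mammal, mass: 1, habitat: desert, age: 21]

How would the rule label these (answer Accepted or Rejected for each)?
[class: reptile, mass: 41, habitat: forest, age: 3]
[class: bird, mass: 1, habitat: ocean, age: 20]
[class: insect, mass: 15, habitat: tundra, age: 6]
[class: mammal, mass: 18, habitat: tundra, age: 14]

One predicate separates the groups cleanly: mass ≥ 4.

Accepted, Rejected, Accepted, Accepted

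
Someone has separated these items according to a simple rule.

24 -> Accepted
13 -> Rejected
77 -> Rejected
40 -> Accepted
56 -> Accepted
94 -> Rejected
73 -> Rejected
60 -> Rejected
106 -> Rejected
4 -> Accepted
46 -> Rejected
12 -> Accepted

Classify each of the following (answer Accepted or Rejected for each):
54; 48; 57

Rule: multiple of 4 AND at most 56. This holds for each 'Accepted' example and fails for each 'Rejected' one.
54: 54 = 4·13 + 2, 54 ≤ 56 — doesn't qualify, so Rejected.
48: 48 = 4·12, 48 ≤ 56 — has this property, so Accepted.
57: 57 = 4·14 + 1, 57 > 56 — doesn't qualify, so Rejected.

Rejected, Accepted, Rejected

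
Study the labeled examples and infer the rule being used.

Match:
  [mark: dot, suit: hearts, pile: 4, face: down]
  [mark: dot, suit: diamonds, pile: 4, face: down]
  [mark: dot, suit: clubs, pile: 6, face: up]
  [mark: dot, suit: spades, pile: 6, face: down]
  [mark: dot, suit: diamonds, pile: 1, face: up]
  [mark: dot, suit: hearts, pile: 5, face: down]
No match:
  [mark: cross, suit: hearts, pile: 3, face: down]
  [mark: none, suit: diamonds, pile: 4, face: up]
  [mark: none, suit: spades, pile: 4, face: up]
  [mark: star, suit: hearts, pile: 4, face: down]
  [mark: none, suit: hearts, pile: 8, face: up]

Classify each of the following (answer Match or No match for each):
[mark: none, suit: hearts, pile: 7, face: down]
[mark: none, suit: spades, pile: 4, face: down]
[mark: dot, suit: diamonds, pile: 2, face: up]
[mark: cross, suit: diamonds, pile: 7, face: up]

No match, No match, Match, No match

The classifier is using: mark is dot.
No match: [mark: none, suit: hearts, pile: 7, face: down], since mark is none. No match: [mark: none, suit: spades, pile: 4, face: down], since mark is none. Match: [mark: dot, suit: diamonds, pile: 2, face: up], since mark is dot. No match: [mark: cross, suit: diamonds, pile: 7, face: up], since mark is cross.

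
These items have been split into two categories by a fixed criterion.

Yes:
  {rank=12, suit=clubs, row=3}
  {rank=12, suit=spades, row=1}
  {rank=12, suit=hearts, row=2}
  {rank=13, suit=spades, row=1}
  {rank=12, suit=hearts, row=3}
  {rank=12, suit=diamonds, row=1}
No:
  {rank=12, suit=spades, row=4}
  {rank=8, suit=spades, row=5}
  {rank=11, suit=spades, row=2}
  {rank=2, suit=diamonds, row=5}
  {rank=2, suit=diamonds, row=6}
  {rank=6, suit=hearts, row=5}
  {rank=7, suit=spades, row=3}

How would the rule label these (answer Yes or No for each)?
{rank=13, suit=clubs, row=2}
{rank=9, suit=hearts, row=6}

Rule: row ≤ 3 AND rank ≥ 12. This holds for each 'Yes' example and fails for each 'No' one.

Yes, No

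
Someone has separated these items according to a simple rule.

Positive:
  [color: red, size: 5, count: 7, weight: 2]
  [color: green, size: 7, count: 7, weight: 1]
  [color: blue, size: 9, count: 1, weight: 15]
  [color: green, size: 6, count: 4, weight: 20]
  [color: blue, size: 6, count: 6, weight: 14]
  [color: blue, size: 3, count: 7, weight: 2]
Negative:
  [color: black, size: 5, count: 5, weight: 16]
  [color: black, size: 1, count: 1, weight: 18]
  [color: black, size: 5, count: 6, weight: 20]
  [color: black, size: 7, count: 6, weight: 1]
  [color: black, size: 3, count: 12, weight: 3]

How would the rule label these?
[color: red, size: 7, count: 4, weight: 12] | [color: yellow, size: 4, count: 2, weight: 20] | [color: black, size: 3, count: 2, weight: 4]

Every 'Positive' example satisfies: color is not black. None of the 'Negative' examples do.
[color: red, size: 7, count: 4, weight: 12] — color is red, hence Positive. [color: yellow, size: 4, count: 2, weight: 20] — color is yellow, hence Positive. [color: black, size: 3, count: 2, weight: 4] — color is black, hence Negative.

Positive, Positive, Negative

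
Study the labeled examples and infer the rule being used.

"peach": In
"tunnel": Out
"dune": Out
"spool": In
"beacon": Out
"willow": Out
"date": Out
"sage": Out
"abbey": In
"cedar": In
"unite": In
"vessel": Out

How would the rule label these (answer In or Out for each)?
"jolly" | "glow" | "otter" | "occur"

In, Out, In, In

'In' ⟺ odd length.
"jolly" — length 5, hence In.
"glow" — length 4, hence Out.
"otter" — length 5, hence In.
"occur" — length 5, hence In.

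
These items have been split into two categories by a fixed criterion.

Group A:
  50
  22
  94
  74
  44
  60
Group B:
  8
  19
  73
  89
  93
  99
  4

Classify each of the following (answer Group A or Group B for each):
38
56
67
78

'Group A' ⟺ even AND at least 19.
38: Group A (38 is even, 38 ≥ 19).
56: Group A (56 is even, 56 ≥ 19).
67: Group B (67 is odd, 67 ≥ 19).
78: Group A (78 is even, 78 ≥ 19).

Group A, Group A, Group B, Group A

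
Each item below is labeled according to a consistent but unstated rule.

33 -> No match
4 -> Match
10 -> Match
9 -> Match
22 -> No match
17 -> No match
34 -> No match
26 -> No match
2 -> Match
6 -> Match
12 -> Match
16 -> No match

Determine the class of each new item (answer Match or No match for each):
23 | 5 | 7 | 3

'Match' ⟺ at most 12.

No match, Match, Match, Match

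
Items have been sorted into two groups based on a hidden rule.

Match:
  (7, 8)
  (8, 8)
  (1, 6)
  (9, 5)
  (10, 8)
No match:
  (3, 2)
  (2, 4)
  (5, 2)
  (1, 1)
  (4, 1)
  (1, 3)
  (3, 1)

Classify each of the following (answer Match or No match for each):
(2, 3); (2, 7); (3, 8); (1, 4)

No match, Match, Match, No match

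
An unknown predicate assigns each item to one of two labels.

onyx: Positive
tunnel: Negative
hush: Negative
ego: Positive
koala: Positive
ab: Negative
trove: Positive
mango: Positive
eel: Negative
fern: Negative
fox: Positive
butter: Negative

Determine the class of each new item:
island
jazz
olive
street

Negative, Negative, Positive, Negative

Rule: contains 'o'. This holds for each 'Positive' example and fails for each 'Negative' one.
island: Negative (no 'o'). jazz: Negative (no 'o'). olive: Positive (has 'o'). street: Negative (no 'o').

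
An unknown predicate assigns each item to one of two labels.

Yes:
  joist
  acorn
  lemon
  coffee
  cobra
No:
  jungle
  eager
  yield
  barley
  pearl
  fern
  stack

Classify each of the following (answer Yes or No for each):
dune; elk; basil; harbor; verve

No, No, No, Yes, No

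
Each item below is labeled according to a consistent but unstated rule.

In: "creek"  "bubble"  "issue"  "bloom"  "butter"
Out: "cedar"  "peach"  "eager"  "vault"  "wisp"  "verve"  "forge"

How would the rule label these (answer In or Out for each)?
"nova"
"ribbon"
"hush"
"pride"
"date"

A rule that fits every label: has a double letter — true of each 'In' example, false of each 'Out' one.
"nova": Out (no doubled letter). "ribbon": In ('bb' doubled). "hush": Out (no doubled letter). "pride": Out (no doubled letter). "date": Out (no doubled letter).

Out, In, Out, Out, Out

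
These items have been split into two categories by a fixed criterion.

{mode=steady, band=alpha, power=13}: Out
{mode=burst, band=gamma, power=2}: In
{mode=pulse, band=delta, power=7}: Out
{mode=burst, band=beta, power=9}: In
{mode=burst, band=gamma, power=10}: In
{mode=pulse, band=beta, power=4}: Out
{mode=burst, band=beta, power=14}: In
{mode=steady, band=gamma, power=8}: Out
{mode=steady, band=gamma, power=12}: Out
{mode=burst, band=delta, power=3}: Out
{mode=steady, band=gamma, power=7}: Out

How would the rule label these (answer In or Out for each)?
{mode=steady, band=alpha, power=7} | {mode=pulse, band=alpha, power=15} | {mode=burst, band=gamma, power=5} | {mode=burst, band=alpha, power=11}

Out, Out, In, In

The common property of the 'In' items is: mode is burst AND power ≠ 3. No 'Out' item has it.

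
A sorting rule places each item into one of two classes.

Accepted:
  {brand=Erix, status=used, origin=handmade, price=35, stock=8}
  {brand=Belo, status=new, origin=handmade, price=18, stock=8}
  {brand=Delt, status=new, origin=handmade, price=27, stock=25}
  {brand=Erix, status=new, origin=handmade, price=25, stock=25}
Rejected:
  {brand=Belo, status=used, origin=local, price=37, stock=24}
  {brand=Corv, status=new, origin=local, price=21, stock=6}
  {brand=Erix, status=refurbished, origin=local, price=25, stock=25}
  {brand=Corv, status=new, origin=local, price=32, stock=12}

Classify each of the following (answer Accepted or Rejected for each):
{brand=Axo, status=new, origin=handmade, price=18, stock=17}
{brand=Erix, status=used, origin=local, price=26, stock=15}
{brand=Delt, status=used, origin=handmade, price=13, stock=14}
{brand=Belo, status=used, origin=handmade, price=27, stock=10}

Accepted, Rejected, Accepted, Accepted

'Accepted' ⟺ origin is handmade.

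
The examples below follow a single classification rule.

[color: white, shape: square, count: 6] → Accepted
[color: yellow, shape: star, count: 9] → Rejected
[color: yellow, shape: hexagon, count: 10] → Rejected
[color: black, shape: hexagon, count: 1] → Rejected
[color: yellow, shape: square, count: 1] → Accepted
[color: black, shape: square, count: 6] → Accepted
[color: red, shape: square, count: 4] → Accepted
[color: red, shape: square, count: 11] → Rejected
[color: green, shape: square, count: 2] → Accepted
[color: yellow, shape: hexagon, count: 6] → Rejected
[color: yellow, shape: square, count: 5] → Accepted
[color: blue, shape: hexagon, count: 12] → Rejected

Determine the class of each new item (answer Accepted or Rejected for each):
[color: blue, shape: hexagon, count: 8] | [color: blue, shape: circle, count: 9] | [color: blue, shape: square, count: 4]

Rejected, Rejected, Accepted

Every 'Accepted' example satisfies: shape is square AND count ≤ 6. None of the 'Rejected' examples do.
[color: blue, shape: hexagon, count: 8]: shape is hexagon, count = 8 — fails this test, so Rejected.
[color: blue, shape: circle, count: 9]: shape is circle, count = 9 — fails this test, so Rejected.
[color: blue, shape: square, count: 4]: shape is square, count = 4 — meets the rule, so Accepted.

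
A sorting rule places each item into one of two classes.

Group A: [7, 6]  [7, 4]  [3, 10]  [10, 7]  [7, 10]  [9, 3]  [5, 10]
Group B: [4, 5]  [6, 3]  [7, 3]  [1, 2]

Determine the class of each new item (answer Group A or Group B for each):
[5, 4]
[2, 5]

The simplest hypothesis consistent with all the labels is: sum ≥ 11.
[5, 4] → 5+4 = 9 → Group B. [2, 5] → 2+5 = 7 → Group B.

Group B, Group B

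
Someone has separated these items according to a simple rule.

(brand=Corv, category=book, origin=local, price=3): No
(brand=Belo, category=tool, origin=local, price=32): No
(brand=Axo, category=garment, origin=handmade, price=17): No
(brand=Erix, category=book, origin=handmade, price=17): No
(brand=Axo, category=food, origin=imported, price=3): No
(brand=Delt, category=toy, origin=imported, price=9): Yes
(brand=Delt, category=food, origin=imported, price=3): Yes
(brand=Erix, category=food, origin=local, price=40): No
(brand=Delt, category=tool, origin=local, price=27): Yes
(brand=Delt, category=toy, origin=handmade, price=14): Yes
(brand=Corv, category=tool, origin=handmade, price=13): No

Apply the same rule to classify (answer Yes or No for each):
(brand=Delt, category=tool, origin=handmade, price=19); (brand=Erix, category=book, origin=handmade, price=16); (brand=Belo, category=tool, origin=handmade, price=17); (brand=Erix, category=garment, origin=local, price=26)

The rule appears to be: brand is Delt.

Yes, No, No, No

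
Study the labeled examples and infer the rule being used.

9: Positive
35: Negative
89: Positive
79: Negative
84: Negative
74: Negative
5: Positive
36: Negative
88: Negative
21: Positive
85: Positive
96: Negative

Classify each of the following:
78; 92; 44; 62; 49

Negative, Negative, Negative, Negative, Positive

The rule appears to be: ≡ 1 (mod 4).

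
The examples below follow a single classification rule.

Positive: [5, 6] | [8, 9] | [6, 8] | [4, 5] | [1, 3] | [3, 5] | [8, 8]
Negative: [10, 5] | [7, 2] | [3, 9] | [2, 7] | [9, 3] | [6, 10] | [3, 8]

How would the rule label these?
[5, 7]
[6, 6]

The common property of the 'Positive' items is: |first − second| ≤ 2. No 'Negative' item has it.
[5, 7]: |5−7| = 2 — fits, so Positive. [6, 6]: |6−6| = 0 — fits, so Positive.

Positive, Positive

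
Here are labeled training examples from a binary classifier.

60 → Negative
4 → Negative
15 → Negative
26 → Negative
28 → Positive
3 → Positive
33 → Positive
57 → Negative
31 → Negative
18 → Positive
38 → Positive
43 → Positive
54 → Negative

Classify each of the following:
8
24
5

Positive, Negative, Negative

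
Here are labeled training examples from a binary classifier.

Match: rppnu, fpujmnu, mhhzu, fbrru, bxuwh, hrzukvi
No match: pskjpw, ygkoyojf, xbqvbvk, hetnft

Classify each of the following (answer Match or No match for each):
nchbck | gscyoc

No match, No match

The simplest hypothesis consistent with all the labels is: contains 'u'.
No match: nchbck, since no 'u'.
No match: gscyoc, since no 'u'.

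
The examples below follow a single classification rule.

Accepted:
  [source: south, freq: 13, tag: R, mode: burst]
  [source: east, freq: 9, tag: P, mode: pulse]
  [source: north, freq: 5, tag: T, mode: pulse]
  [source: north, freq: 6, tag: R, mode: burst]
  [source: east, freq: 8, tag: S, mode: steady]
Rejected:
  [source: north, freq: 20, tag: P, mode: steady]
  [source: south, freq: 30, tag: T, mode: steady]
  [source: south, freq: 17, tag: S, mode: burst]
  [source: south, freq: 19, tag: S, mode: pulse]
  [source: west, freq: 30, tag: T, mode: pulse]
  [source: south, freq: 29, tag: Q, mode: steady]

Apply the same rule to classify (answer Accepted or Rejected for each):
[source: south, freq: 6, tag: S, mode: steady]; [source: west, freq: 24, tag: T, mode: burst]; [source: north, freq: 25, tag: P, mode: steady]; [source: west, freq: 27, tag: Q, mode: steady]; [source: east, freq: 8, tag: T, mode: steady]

The pattern is that an item is 'Accepted' exactly when: freq ≤ 13.
[source: south, freq: 6, tag: S, mode: steady] → freq = 6 → Accepted. [source: west, freq: 24, tag: T, mode: burst] → freq = 24 → Rejected. [source: north, freq: 25, tag: P, mode: steady] → freq = 25 → Rejected. [source: west, freq: 27, tag: Q, mode: steady] → freq = 27 → Rejected. [source: east, freq: 8, tag: T, mode: steady] → freq = 8 → Accepted.

Accepted, Rejected, Rejected, Rejected, Accepted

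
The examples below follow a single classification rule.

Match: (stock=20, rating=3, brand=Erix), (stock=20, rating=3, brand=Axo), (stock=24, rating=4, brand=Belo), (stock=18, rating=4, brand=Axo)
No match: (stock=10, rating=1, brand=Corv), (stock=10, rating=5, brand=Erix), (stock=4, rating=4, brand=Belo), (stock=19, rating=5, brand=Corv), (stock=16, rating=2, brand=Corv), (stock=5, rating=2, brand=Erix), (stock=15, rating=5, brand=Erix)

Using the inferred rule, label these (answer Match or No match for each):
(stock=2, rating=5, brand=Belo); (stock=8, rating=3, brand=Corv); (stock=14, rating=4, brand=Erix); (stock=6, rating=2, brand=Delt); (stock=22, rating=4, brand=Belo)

No match, No match, No match, No match, Match

The simplest hypothesis consistent with all the labels is: rating ≤ 4 AND stock ≥ 18.
No match: (stock=2, rating=5, brand=Belo), since rating = 5, stock = 2.
No match: (stock=8, rating=3, brand=Corv), since rating = 3, stock = 8.
No match: (stock=14, rating=4, brand=Erix), since rating = 4, stock = 14.
No match: (stock=6, rating=2, brand=Delt), since rating = 2, stock = 6.
Match: (stock=22, rating=4, brand=Belo), since rating = 4, stock = 22.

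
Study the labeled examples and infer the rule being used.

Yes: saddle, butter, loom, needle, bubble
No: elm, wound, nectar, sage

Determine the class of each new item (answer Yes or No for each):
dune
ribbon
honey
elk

No, Yes, No, No

The classifier is using: has a double letter.
dune — no doubled letter, hence No.
ribbon — 'bb' doubled, hence Yes.
honey — no doubled letter, hence No.
elk — no doubled letter, hence No.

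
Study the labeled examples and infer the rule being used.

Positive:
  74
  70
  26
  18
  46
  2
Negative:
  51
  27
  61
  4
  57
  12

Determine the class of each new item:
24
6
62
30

Negative, Positive, Positive, Positive

All 'Positive' examples share one property — ≡ 2 (mod 4) — and every 'Negative' example lacks it.
24: 24 mod 4 = 0, lacks this property → Negative. 6: 6 mod 4 = 2, matches → Positive. 62: 62 mod 4 = 2, matches → Positive. 30: 30 mod 4 = 2, matches → Positive.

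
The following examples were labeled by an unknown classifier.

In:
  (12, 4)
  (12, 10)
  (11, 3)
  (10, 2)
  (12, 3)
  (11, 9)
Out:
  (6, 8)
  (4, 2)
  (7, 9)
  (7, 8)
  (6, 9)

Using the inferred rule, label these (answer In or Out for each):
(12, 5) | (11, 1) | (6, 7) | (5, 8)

In, In, Out, Out

The classifier is using: first ≥ 8.
(12, 5) → first 12 → In.
(11, 1) → first 11 → In.
(6, 7) → first 6 → Out.
(5, 8) → first 5 → Out.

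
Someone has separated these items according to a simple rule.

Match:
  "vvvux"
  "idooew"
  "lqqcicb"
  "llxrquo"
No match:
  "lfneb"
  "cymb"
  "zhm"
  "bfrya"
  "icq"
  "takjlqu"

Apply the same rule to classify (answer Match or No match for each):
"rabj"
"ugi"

No match, No match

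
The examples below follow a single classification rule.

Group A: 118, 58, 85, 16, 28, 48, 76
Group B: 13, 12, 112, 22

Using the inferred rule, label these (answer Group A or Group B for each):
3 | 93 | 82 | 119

The rule appears to be: digit sum ≥ 5.
3 → digit sum 3 → Group B.
93 → digit sum 9+3 = 12 → Group A.
82 → digit sum 8+2 = 10 → Group A.
119 → digit sum 1+1+9 = 11 → Group A.

Group B, Group A, Group A, Group A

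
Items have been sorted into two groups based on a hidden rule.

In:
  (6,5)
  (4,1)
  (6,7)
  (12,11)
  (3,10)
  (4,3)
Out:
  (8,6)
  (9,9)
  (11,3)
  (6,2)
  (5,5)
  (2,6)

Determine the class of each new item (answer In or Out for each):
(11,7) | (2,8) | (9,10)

One predicate separates the groups cleanly: sum is odd.
(11,7): Out (11+7 = 18). (2,8): Out (2+8 = 10). (9,10): In (9+10 = 19).

Out, Out, In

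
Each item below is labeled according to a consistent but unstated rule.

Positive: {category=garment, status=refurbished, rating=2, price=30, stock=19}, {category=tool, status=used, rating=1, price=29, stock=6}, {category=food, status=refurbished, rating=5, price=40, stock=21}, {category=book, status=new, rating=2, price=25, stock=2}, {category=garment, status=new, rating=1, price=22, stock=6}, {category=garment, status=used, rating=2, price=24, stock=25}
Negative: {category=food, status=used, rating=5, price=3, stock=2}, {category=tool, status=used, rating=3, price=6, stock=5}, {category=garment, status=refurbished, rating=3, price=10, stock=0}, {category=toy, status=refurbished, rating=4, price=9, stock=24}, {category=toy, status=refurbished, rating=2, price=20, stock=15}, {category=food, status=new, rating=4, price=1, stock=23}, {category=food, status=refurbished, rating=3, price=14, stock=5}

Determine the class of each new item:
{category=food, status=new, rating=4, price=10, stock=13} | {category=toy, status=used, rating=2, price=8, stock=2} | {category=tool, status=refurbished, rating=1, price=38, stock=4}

Negative, Negative, Positive

A rule that fits every label: price ≥ 22 — true of each 'Positive' example, false of each 'Negative' one.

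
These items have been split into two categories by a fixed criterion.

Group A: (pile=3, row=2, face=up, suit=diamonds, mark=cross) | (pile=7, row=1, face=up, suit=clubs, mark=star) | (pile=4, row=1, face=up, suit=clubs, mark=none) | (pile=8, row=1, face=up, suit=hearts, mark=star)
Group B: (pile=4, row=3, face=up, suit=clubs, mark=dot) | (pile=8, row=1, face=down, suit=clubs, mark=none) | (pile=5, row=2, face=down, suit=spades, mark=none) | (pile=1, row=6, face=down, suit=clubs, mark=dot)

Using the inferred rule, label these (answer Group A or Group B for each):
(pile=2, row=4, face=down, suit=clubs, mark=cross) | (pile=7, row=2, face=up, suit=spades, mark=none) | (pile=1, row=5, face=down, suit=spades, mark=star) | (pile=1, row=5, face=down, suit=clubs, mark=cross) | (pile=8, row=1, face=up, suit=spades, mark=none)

A rule that fits every label: face is up AND row ≤ 2 — true of each 'Group A' example, false of each 'Group B' one.
(pile=2, row=4, face=down, suit=clubs, mark=cross) → face is down, row = 4 → Group B. (pile=7, row=2, face=up, suit=spades, mark=none) → face is up, row = 2 → Group A. (pile=1, row=5, face=down, suit=spades, mark=star) → face is down, row = 5 → Group B. (pile=1, row=5, face=down, suit=clubs, mark=cross) → face is down, row = 5 → Group B. (pile=8, row=1, face=up, suit=spades, mark=none) → face is up, row = 1 → Group A.

Group B, Group A, Group B, Group B, Group A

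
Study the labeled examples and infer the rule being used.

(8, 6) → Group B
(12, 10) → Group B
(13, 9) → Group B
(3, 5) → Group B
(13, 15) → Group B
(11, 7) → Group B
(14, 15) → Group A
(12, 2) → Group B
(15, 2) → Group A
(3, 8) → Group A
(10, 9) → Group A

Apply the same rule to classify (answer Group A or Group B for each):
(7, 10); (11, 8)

All 'Group A' examples share one property — sum is odd — and every 'Group B' example lacks it.

Group A, Group A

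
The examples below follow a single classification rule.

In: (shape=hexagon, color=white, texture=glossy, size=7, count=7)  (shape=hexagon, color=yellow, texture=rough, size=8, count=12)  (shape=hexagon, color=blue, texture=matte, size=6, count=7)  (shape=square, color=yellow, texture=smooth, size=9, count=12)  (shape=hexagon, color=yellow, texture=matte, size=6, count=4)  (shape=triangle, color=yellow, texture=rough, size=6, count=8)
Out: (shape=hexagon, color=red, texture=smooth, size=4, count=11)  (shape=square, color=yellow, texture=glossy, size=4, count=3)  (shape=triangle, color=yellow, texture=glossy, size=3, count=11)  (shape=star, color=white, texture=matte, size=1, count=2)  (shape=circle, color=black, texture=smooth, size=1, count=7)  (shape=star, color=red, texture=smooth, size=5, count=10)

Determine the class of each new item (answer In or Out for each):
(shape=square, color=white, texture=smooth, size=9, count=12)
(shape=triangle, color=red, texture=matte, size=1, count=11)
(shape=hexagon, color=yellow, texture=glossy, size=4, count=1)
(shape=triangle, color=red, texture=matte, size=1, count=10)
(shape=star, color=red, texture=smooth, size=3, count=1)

In, Out, Out, Out, Out

The common property of the 'In' items is: size ≥ 6. No 'Out' item has it.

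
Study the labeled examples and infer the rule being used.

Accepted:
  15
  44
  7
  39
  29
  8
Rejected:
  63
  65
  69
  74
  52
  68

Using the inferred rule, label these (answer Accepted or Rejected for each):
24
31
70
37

Accepted, Accepted, Rejected, Accepted

One predicate separates the groups cleanly: at most 44.
24: 24 ≤ 44 — matches, so Accepted. 31: 31 ≤ 44 — matches, so Accepted. 70: 70 > 44 — fails the rule, so Rejected. 37: 37 ≤ 44 — matches, so Accepted.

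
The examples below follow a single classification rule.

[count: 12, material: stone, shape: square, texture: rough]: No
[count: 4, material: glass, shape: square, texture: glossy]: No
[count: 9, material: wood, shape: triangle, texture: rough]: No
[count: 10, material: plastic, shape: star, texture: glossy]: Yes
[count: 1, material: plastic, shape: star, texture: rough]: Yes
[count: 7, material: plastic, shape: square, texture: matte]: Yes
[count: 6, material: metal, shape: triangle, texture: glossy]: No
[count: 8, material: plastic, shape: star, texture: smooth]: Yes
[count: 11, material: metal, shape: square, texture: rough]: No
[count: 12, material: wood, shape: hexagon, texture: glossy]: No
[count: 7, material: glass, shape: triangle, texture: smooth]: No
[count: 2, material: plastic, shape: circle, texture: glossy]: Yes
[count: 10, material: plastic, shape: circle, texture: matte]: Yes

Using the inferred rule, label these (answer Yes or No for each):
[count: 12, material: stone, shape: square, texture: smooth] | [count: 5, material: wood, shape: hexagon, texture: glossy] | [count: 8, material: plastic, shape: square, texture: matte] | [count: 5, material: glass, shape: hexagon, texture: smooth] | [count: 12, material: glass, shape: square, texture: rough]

No, No, Yes, No, No

The distinguishing property — material is plastic — holds for all the 'Yes' cases and none of the 'No' cases.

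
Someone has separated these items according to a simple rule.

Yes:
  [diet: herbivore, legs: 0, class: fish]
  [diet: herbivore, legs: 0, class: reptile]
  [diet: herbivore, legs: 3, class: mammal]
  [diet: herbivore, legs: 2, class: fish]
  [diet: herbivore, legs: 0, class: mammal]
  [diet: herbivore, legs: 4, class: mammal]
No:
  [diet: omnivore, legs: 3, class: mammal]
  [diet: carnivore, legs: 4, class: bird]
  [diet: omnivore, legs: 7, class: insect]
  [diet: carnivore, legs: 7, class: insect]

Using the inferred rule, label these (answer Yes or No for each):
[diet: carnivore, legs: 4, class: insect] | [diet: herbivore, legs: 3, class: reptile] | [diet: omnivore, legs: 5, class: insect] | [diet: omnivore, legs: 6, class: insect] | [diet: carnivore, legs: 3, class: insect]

No, Yes, No, No, No

Comparing the two groups points to one rule — diet is herbivore.
No: [diet: carnivore, legs: 4, class: insect], since diet is carnivore. Yes: [diet: herbivore, legs: 3, class: reptile], since diet is herbivore. No: [diet: omnivore, legs: 5, class: insect], since diet is omnivore. No: [diet: omnivore, legs: 6, class: insect], since diet is omnivore. No: [diet: carnivore, legs: 3, class: insect], since diet is carnivore.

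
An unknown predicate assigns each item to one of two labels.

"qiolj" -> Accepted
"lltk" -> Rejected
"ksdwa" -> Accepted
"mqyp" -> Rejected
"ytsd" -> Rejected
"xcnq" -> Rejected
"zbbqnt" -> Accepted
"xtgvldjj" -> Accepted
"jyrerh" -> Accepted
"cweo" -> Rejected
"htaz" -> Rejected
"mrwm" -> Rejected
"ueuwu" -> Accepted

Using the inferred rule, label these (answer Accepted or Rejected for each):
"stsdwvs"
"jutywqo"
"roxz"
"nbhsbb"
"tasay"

A rule that fits every label: length ≥ 5 — true of each 'Accepted' example, false of each 'Rejected' one.

Accepted, Accepted, Rejected, Accepted, Accepted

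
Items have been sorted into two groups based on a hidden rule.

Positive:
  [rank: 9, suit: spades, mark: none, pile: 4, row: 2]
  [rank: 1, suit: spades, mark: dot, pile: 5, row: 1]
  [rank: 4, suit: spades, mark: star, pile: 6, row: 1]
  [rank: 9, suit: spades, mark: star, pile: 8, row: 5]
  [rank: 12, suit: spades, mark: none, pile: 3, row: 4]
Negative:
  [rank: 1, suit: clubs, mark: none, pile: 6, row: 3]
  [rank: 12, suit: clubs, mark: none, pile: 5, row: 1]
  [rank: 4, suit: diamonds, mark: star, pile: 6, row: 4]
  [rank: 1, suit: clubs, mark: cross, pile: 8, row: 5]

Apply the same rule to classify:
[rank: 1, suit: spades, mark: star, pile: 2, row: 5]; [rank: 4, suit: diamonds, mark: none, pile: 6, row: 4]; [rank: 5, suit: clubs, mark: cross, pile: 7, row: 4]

Positive, Negative, Negative

The distinguishing property — suit is spades — holds for all the 'Positive' cases and none of the 'Negative' cases.
[rank: 1, suit: spades, mark: star, pile: 2, row: 5]: suit is spades, fits → Positive.
[rank: 4, suit: diamonds, mark: none, pile: 6, row: 4]: suit is diamonds, fails the rule → Negative.
[rank: 5, suit: clubs, mark: cross, pile: 7, row: 4]: suit is clubs, fails the rule → Negative.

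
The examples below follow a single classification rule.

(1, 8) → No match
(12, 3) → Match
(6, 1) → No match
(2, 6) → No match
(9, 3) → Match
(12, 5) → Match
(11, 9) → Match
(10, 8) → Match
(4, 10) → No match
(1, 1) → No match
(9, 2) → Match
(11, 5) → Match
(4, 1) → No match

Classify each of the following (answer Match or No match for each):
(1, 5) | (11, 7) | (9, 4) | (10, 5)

No match, Match, Match, Match

Every 'Match' example satisfies: first ≥ 8. None of the 'No match' examples do.
(1, 5): No match (first 1).
(11, 7): Match (first 11).
(9, 4): Match (first 9).
(10, 5): Match (first 10).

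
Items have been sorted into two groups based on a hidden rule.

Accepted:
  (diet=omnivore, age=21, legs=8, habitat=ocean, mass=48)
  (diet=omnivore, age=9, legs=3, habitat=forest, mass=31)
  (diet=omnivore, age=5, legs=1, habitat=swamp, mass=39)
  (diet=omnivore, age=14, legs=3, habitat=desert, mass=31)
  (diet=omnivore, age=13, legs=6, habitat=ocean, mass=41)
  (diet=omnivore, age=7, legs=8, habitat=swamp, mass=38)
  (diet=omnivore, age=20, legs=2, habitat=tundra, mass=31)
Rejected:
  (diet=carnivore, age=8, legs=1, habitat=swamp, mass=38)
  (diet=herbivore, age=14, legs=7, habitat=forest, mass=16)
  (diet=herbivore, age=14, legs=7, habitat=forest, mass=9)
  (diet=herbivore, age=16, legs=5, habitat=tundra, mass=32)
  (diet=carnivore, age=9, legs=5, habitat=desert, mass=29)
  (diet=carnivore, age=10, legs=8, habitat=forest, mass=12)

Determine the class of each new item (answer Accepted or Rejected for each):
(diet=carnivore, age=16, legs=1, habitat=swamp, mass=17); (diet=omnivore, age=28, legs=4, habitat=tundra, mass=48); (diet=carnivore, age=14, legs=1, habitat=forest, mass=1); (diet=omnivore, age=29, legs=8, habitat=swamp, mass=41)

Rejected, Accepted, Rejected, Accepted

The common property of the 'Accepted' items is: diet is omnivore. No 'Rejected' item has it.
Rejected: (diet=carnivore, age=16, legs=1, habitat=swamp, mass=17), since diet is carnivore. Accepted: (diet=omnivore, age=28, legs=4, habitat=tundra, mass=48), since diet is omnivore. Rejected: (diet=carnivore, age=14, legs=1, habitat=forest, mass=1), since diet is carnivore. Accepted: (diet=omnivore, age=29, legs=8, habitat=swamp, mass=41), since diet is omnivore.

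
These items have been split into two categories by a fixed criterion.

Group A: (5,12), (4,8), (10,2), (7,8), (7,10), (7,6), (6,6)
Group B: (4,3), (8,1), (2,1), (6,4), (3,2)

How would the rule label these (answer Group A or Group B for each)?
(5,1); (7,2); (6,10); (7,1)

Group B, Group B, Group A, Group B

The simplest hypothesis consistent with all the labels is: sum ≥ 12.
(5,1): 5+1 = 6, fails this test → Group B.
(7,2): 7+2 = 9, fails this test → Group B.
(6,10): 6+10 = 16, qualifies → Group A.
(7,1): 7+1 = 8, fails this test → Group B.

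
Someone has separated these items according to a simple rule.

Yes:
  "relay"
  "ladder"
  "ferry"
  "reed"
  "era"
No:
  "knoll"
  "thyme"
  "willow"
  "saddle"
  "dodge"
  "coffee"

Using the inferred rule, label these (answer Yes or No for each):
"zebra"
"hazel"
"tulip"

The distinguishing property — contains 'r' — holds for all the 'Yes' cases and none of the 'No' cases.

Yes, No, No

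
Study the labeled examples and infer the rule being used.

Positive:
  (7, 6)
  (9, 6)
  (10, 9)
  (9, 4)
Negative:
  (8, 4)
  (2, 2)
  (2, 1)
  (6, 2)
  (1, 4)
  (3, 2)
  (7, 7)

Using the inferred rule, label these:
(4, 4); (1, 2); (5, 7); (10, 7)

Negative, Negative, Negative, Positive

Rule: sum ≥ 8 AND sum is odd. This holds for each 'Positive' example and fails for each 'Negative' one.
(4, 4) — 4+4 = 8, hence Negative. (1, 2) — 1+2 = 3, hence Negative. (5, 7) — 5+7 = 12, hence Negative. (10, 7) — 10+7 = 17, hence Positive.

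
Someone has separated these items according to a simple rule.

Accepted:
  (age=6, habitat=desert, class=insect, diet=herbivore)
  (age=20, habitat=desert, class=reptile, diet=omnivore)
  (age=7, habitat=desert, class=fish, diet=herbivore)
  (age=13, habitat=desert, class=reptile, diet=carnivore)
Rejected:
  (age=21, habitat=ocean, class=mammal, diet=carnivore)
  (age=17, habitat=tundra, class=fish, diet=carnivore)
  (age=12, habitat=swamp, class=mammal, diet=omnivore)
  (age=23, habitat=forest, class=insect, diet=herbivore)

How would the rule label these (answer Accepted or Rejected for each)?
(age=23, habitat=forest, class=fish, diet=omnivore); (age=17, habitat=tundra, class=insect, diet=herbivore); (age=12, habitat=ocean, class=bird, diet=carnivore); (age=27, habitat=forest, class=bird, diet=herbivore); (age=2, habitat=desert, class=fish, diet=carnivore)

Rejected, Rejected, Rejected, Rejected, Accepted

The simplest hypothesis consistent with all the labels is: habitat is desert.
(age=23, habitat=forest, class=fish, diet=omnivore) — habitat is forest, hence Rejected. (age=17, habitat=tundra, class=insect, diet=herbivore) — habitat is tundra, hence Rejected. (age=12, habitat=ocean, class=bird, diet=carnivore) — habitat is ocean, hence Rejected. (age=27, habitat=forest, class=bird, diet=herbivore) — habitat is forest, hence Rejected. (age=2, habitat=desert, class=fish, diet=carnivore) — habitat is desert, hence Accepted.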